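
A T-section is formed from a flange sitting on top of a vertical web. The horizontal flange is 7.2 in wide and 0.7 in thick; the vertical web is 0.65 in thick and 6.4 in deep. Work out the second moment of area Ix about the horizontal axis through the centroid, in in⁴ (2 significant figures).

Ix ≈ 43 in⁴

Decompose the section into non-overlapping parts with the origin at the bottom-left of its bounding rectangle.
Flange: 7.2 × 0.7, A = 5.04 in², y = 6.75 in, Ī = 0.2058 in⁴.
Web: 0.65 × 6.4, A = 4.16 in², y = 3.2 in, Ī = 14.2 in⁴.
Centroid: ȳ = ΣA·y / ΣA = 5.145 in.
Transfer each piece to the horizontal axis through the centroid using Ī + A·d² with d = y − 5.145:
  flange: d = 1.605 in → contributes +13.19 in⁴
  web: d = -1.945 in → contributes +29.93 in⁴
Total I = 43.13 in⁴.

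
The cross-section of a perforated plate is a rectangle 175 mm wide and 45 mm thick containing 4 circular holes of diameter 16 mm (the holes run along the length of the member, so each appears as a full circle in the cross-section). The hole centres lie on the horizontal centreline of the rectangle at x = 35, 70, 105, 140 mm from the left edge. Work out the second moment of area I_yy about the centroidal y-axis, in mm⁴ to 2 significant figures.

Split into non-overlapping primitives; take the origin at the lower-left of the bounding box.
Plate: 175 × 45, A = 7 875 mm², x = 87.5 mm, Ī = 20 097 656 mm⁴.
Hole 1 (subtracted): ⌀16, A = 201.1 mm², x = 35 mm, Ī = 3 217 mm⁴.
Hole 2 (subtracted): ⌀16, A = 201.1 mm², x = 70 mm, Ī = 3 217 mm⁴.
Hole 3 (subtracted): ⌀16, A = 201.1 mm², x = 105 mm, Ī = 3 217 mm⁴.
Hole 4 (subtracted): ⌀16, A = 201.1 mm², x = 140 mm, Ī = 3 217 mm⁴.
By symmetry the centroid is at mid-width, x̄ = 87.5 mm.
Transfer each piece to the centroidal y-axis using Ī + A·d² with d = x − 87.5:
  plate: d = 0 mm → contributes +20 097 656 mm⁴
  hole 1: d = -52.5 mm → contributes −557 394 mm⁴
  hole 2: d = -17.5 mm → contributes −64 792 mm⁴
  hole 3: d = 17.5 mm → contributes −64 792 mm⁴
  hole 4: d = 52.5 mm → contributes −557 394 mm⁴
Total I = 18 853 284 mm⁴.

I_yy ≈ 1.9 × 10⁷ mm⁴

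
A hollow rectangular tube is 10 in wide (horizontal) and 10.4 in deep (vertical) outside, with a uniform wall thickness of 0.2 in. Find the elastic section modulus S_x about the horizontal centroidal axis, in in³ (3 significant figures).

Treat the section as a set of non-overlapping primitives; coordinates are from the bounding-box lower-left.
Outer rectangle: 10 × 10.4, A = 104 in², y = 5.2 in, Ī = 937.39 in⁴.
Inner void (subtracted): 9.6 × 10, A = 96 in², y = 5.2 in, Ī = 800 in⁴.
By symmetry the centroid is at mid-height, ȳ = 5.2 in.
All pieces are centred on the horizontal centroidal axis, so I = ΣĪ (holes subtracted) = 137.39 in⁴.
Extreme fibre distance c = 5.2 in; S = I/c = 26.421 in³.

S_x ≈ 26.4 in³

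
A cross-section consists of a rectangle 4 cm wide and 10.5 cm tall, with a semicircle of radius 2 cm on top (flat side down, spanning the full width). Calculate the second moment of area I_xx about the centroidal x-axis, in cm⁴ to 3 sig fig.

I_xx ≈ 591 cm⁴

Split into non-overlapping primitives; take the origin at the lower-left of the bounding box.
Rectangular body: 4 × 10.5, A = 42 cm², y = 5.25 cm, Ī = 385.88 cm⁴.
Semicircular cap: semicircle r = 2, A = 6.2832 cm², y = 11.349 cm, Ī = 1.7561 cm⁴.
Centroid: ȳ = ΣA·y / ΣA = 6.0437 cm.
Transfer each piece to the centroidal x-axis using Ī + A·d² with d = y − 6.0437:
  rectangular body: d = -0.79365 cm → contributes +412.33 cm⁴
  semicircular cap: d = 5.3052 cm → contributes +178.6 cm⁴
Total I = 590.93 cm⁴.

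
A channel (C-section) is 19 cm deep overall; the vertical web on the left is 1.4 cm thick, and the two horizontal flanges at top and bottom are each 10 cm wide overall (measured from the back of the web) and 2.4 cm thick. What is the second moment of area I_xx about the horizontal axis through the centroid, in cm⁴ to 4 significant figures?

I_xx ≈ 3664 cm⁴

Decompose the section into non-overlapping parts with the origin at the bottom-left of its bounding rectangle.
Web: 1.4 × 19, A = 26.6 cm², y = 9.5 cm, Ī = 800.217 cm⁴.
Top flange (beyond web): 8.6 × 2.4, A = 20.64 cm², y = 17.8 cm, Ī = 9.9072 cm⁴.
Bottom flange (beyond web): 8.6 × 2.4, A = 20.64 cm², y = 1.2 cm, Ī = 9.9072 cm⁴.
By symmetry the centroid is at mid-height, ȳ = 9.5 cm.
Transfer each piece to the horizontal axis through the centroid using Ī + A·d² with d = y − 9.5:
  web: d = 0 cm → contributes +800.217 cm⁴
  top flange (beyond web): d = 8.3 cm → contributes +1431.8 cm⁴
  bottom flange (beyond web): d = -8.3 cm → contributes +1431.8 cm⁴
Total I = 3663.81 cm⁴.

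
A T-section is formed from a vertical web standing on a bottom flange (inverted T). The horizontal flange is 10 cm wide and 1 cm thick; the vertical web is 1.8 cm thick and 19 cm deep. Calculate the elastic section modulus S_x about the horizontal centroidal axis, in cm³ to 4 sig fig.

Break the section into simple shapes (no overlaps), measuring from the bottom-left corner of the bounding box.
Flange: 10 × 1, A = 10 cm², y = 0.5 cm, Ī = 0.833333 cm⁴.
Web: 1.8 × 19, A = 34.2 cm², y = 10.5 cm, Ī = 1028.85 cm⁴.
Centroid: ȳ = ΣA·y / ΣA = 8.23756 cm.
Transfer each piece to the horizontal centroidal axis using Ī + A·d² with d = y − 8.23756:
  flange: d = -7.73756 cm → contributes +599.531 cm⁴
  web: d = 2.26244 cm → contributes +1203.91 cm⁴
Total I = 1803.44 cm⁴.
Extreme fibre distance c = 11.7624 cm; S = I/c = 153.322 cm³.

S_x ≈ 153.3 cm³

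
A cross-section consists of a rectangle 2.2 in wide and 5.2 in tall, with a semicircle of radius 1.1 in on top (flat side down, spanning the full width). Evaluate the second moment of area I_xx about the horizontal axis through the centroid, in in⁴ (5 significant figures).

Decompose the section into non-overlapping parts with the origin at the bottom-left of its bounding rectangle.
Rectangular body: 2.2 × 5.2, A = 11.44 in², y = 2.6 in, Ī = 25.77813 in⁴.
Semicircular cap: semicircle r = 1.1, A = 1.900664 in², y = 5.666854 in, Ī = 0.1606952 in⁴.
Centroid: ȳ = ΣA·y / ΣA = 3.036939 in.
Transfer each piece to the horizontal axis through the centroid using Ī + A·d² with d = y − 3.036939:
  rectangular body: d = -0.4369392 in → contributes +27.96221 in⁴
  semicircular cap: d = 2.629915 in → contributes +13.30655 in⁴
Total I = 41.26876 in⁴.

I_xx ≈ 41.269 in⁴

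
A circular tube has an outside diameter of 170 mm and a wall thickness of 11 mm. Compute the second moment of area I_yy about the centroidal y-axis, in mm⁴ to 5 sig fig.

Break the section into simple shapes (no overlaps), measuring from the bottom-left corner of the bounding box.
Outer circle: ⌀170, A = 22698.01 mm², x = 85 mm, Ī = 40 998 275 mm⁴.
Bore (subtracted): ⌀148, A = 17203.36 mm², x = 85 mm, Ī = 23 551 402 mm⁴.
By symmetry the centroid is at mid-width, x̄ = 85 mm.
All pieces are centred on the centroidal y-axis, so I = ΣĪ (holes subtracted) = 17 446 873 mm⁴.

I_yy ≈ 1.7447 × 10⁷ mm⁴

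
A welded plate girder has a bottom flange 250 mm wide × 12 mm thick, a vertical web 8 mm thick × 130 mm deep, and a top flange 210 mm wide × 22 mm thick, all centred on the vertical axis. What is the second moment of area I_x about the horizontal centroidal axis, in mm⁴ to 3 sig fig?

I_x ≈ 4.13 × 10⁷ mm⁴

Split into non-overlapping primitives; take the origin at the lower-left of the bounding box.
Bottom plate: 250 × 12, A = 3 000 mm², y = 6 mm, Ī = 36 000 mm⁴.
Web plate: 8 × 130, A = 1 040 mm², y = 77 mm, Ī = 1 464 667 mm⁴.
Top plate: 210 × 22, A = 4 620 mm², y = 153 mm, Ī = 186 340 mm⁴.
Centroid: ȳ = ΣA·y / ΣA = 92.949 mm.
Transfer each piece to the horizontal centroidal axis using Ī + A·d² with d = y − 92.949:
  bottom plate: d = -86.949 mm → contributes +22 716 486 mm⁴
  web plate: d = -15.949 mm → contributes +1 729 218 mm⁴
  top plate: d = 60.051 mm → contributes +16 846 520 mm⁴
Total I = 41 292 224 mm⁴.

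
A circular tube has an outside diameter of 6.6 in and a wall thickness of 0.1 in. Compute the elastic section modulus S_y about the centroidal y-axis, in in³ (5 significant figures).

Treat the section as a set of non-overlapping primitives; coordinates are from the bounding-box lower-left.
Outer circle: ⌀6.6, A = 34.21194 in², x = 3.3 in, Ī = 93.14202 in⁴.
Bore (subtracted): ⌀6.4, A = 32.16991 in², x = 3.3 in, Ī = 82.35497 in⁴.
By symmetry the centroid is at mid-width, x̄ = 3.3 in.
All pieces are centred on the centroidal y-axis, so I = ΣĪ (holes subtracted) = 10.78705 in⁴.
Extreme fibre distance c = 3.3 in; S = I/c = 3.268803 in³.

S_y ≈ 3.2688 in³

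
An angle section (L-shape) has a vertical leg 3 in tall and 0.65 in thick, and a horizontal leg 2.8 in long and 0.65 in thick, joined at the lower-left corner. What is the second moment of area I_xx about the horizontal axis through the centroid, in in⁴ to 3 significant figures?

Break the section into simple shapes (no overlaps), measuring from the bottom-left corner of the bounding box.
Vertical leg: 0.65 × 3, A = 1.95 in², y = 1.5 in, Ī = 1.4625 in⁴.
Horizontal leg (remainder): 2.15 × 0.65, A = 1.3975 in², y = 0.325 in, Ī = 0.049204 in⁴.
Centroid: ȳ = ΣA·y / ΣA = 1.0095 in.
Transfer each piece to the horizontal axis through the centroid using Ī + A·d² with d = y − 1.0095:
  vertical leg: d = 0.49053 in → contributes +1.9317 in⁴
  horizontal leg (remainder): d = -0.68447 in → contributes +0.70392 in⁴
Total I = 2.6356 in⁴.

I_xx ≈ 2.64 in⁴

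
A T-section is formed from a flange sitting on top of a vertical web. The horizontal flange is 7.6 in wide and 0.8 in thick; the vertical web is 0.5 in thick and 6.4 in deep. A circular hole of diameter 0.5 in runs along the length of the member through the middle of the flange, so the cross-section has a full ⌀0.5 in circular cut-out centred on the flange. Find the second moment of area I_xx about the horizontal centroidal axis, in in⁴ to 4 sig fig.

Decompose the section into non-overlapping parts with the origin at the bottom-left of its bounding rectangle.
Flange: 7.6 × 0.8, A = 6.08 in², y = 6.8 in, Ī = 0.324267 in⁴.
Web: 0.5 × 6.4, A = 3.2 in², y = 3.2 in, Ī = 10.9227 in⁴.
Hole (subtracted): ⌀0.5, A = 0.19635 in², y = 6.8 in, Ī = 0.00306796 in⁴.
Centroid: ȳ = ΣA·y / ΣA = 5.53179 in.
Transfer each piece to the horizontal centroidal axis using Ī + A·d² with d = y − 5.53179:
  flange: d = 1.26821 in → contributes +10.1031 in⁴
  web: d = -2.33179 in → contributes +28.3218 in⁴
  hole: d = 1.26821 in → contributes −0.318869 in⁴
Total I = 38.1061 in⁴.

I_xx ≈ 38.11 in⁴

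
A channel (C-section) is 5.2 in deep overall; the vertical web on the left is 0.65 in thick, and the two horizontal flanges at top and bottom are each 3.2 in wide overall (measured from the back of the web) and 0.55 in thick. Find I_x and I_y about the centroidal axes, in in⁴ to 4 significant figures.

I_x ≈ 22.85 in⁴, I_y ≈ 5.563 in⁴

Decompose the section into non-overlapping parts with the origin at the bottom-left of its bounding rectangle.
Web: 0.65 × 5.2, A = 3.38 in², y = 2.6 in, Ī = 7.61627 in⁴.
Top flange (beyond web): 2.55 × 0.55, A = 1.4025 in², y = 4.925 in, Ī = 0.0353547 in⁴.
Bottom flange (beyond web): 2.55 × 0.55, A = 1.4025 in², y = 0.275 in, Ī = 0.0353547 in⁴.
By symmetry the centroid is at mid-height, ȳ = 2.6 in.
Transfer each piece to the centroidal x-axis using Ī + A·d² with d = y − 2.6:
  web: d = 0 in → contributes +7.61627 in⁴
  top flange (beyond web): d = 2.325 in → contributes +7.61674 in⁴
  bottom flange (beyond web): d = -2.325 in → contributes +7.61674 in⁴
Total I = 22.8498 in⁴.
For the y-axis: x̄ = 1.05063 in.
Repeating about the centroidal y-axis gives I_y = 5.56315 in⁴.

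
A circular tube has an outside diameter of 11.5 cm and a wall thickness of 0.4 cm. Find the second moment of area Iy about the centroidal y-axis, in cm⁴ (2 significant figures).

Treat the section as a set of non-overlapping primitives; coordinates are from the bounding-box lower-left.
Outer circle: ⌀11.5, A = 103.9 cm², x = 5.75 cm, Ī = 858.5 cm⁴.
Bore (subtracted): ⌀10.7, A = 89.92 cm², x = 5.75 cm, Ī = 643.4 cm⁴.
By symmetry the centroid is at mid-width, x̄ = 5.75 cm.
All pieces are centred on the centroidal y-axis, so I = ΣĪ (holes subtracted) = 215.1 cm⁴.

Iy ≈ 220 cm⁴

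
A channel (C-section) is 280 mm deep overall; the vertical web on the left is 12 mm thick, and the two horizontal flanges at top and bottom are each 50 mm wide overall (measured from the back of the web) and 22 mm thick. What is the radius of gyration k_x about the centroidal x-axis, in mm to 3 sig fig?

Break the section into simple shapes (no overlaps), measuring from the bottom-left corner of the bounding box.
Web: 12 × 280, A = 3 360 mm², y = 140 mm, Ī = 21 952 000 mm⁴.
Top flange (beyond web): 38 × 22, A = 836 mm², y = 269 mm, Ī = 33 719 mm⁴.
Bottom flange (beyond web): 38 × 22, A = 836 mm², y = 11 mm, Ī = 33 719 mm⁴.
By symmetry the centroid is at mid-height, ȳ = 140 mm.
Transfer each piece to the centroidal x-axis using Ī + A·d² with d = y − 140:
  web: d = 0 mm → contributes +21 952 000 mm⁴
  top flange (beyond web): d = 129 mm → contributes +13 945 595 mm⁴
  bottom flange (beyond web): d = -129 mm → contributes +13 945 595 mm⁴
Total I = 49 843 189 mm⁴.
Radius of gyration: k = √(I/A) = √(49 843 189 / 5 032) = 99.525 mm.

k_x ≈ 99.5 mm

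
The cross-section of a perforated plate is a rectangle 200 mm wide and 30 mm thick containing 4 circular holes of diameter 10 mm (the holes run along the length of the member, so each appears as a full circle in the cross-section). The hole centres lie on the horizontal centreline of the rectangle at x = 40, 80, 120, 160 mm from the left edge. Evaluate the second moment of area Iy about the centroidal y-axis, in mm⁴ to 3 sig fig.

Treat the section as a set of non-overlapping primitives; coordinates are from the bounding-box lower-left.
Plate: 200 × 30, A = 6 000 mm², x = 100 mm, Ī = 20 000 000 mm⁴.
Hole 1 (subtracted): ⌀10, A = 78.54 mm², x = 40 mm, Ī = 490.87 mm⁴.
Hole 2 (subtracted): ⌀10, A = 78.54 mm², x = 80 mm, Ī = 490.87 mm⁴.
Hole 3 (subtracted): ⌀10, A = 78.54 mm², x = 120 mm, Ī = 490.87 mm⁴.
Hole 4 (subtracted): ⌀10, A = 78.54 mm², x = 160 mm, Ī = 490.87 mm⁴.
By symmetry the centroid is at mid-width, x̄ = 100 mm.
Transfer each piece to the centroidal y-axis using Ī + A·d² with d = x − 100:
  plate: d = 0 mm → contributes +20 000 000 mm⁴
  hole 1: d = -60 mm → contributes −283 234 mm⁴
  hole 2: d = -20 mm → contributes −31 907 mm⁴
  hole 3: d = 20 mm → contributes −31 907 mm⁴
  hole 4: d = 60 mm → contributes −283 234 mm⁴
Total I = 19 369 718 mm⁴.

Iy ≈ 1.94 × 10⁷ mm⁴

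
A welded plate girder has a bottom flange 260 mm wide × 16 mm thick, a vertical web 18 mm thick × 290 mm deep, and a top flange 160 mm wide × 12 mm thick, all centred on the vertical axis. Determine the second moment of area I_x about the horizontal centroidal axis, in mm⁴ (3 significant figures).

Decompose the section into non-overlapping parts with the origin at the bottom-left of its bounding rectangle.
Bottom plate: 260 × 16, A = 4 160 mm², y = 8 mm, Ī = 88 747 mm⁴.
Web plate: 18 × 290, A = 5 220 mm², y = 161 mm, Ī = 36 583 500 mm⁴.
Top plate: 160 × 12, A = 1 920 mm², y = 312 mm, Ī = 23 040 mm⁴.
Centroid: ȳ = ΣA·y / ΣA = 130.33 mm.
Transfer each piece to the horizontal centroidal axis using Ī + A·d² with d = y − 130.33:
  bottom plate: d = -122.33 mm → contributes +62 342 594 mm⁴
  web plate: d = 30.669 mm → contributes +41 493 376 mm⁴
  top plate: d = 181.67 mm → contributes +63 390 020 mm⁴
Total I = 167 225 989 mm⁴.

I_x ≈ 1.67 × 10⁸ mm⁴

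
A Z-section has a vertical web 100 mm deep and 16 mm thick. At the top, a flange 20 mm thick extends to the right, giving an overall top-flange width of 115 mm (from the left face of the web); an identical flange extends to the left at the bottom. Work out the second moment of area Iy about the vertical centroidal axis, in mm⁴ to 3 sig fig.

Treat the section as a set of non-overlapping primitives; coordinates are from the bounding-box lower-left.
Web: 16 × 100, A = 1 600 mm², x = 107 mm, Ī = 34 133 mm⁴.
Top flange (beyond web): 99 × 20, A = 1 980 mm², x = 164.5 mm, Ī = 1 617 165 mm⁴.
Bottom flange (beyond web): 99 × 20, A = 1 980 mm², x = 49.5 mm, Ī = 1 617 165 mm⁴.
Centroid: x̄ = ΣA·x / ΣA = 107 mm.
Transfer each piece to the vertical centroidal axis using Ī + A·d² with d = x − 107:
  web: d = 0 mm → contributes +34 133 mm⁴
  top flange (beyond web): d = 57.5 mm → contributes +8 163 540 mm⁴
  bottom flange (beyond web): d = -57.5 mm → contributes +8 163 540 mm⁴
Total I = 16 361 213 mm⁴.

Iy ≈ 1.64 × 10⁷ mm⁴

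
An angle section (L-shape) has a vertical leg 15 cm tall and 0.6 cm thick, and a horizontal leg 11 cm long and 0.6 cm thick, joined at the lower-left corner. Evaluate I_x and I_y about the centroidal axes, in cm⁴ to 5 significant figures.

I_x ≈ 359.97 cm⁴, I_y ≈ 167.99 cm⁴

Decompose the section into non-overlapping parts with the origin at the bottom-left of its bounding rectangle.
Vertical leg: 0.6 × 15, A = 9 cm², y = 7.5 cm, Ī = 168.75 cm⁴.
Horizontal leg (remainder): 10.4 × 0.6, A = 6.24 cm², y = 0.3 cm, Ī = 0.1872 cm⁴.
Centroid: ȳ = ΣA·y / ΣA = 4.551969 cm.
Transfer each piece to the centroidal x-axis using Ī + A·d² with d = y − 4.551969:
  vertical leg: d = 2.948031 cm → contributes +246.968 cm⁴
  horizontal leg (remainder): d = -4.251969 cm → contributes +113.0016 cm⁴
Total I = 359.9696 cm⁴.
For the y-axis: x̄ = 2.551969 cm.
Repeating about the centroidal y-axis gives I_y = 167.9856 cm⁴.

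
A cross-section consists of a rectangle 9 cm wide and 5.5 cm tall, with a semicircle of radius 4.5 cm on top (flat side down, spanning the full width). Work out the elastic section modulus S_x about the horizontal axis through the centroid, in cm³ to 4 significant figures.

Treat the section as a set of non-overlapping primitives; coordinates are from the bounding-box lower-left.
Rectangular body: 9 × 5.5, A = 49.5 cm², y = 2.75 cm, Ī = 124.781 cm⁴.
Semicircular cap: semicircle r = 4.5, A = 31.8086 cm², y = 7.40986 cm, Ī = 45.0072 cm⁴.
Centroid: ȳ = ΣA·y / ΣA = 4.57298 cm.
Transfer each piece to the horizontal axis through the centroid using Ī + A·d² with d = y − 4.57298:
  rectangular body: d = -1.82298 cm → contributes +289.282 cm⁴
  semicircular cap: d = 2.83688 cm → contributes +301 cm⁴
Total I = 590.282 cm⁴.
Extreme fibre distance c = 5.42702 cm; S = I/c = 108.767 cm³.

S_x ≈ 108.8 cm³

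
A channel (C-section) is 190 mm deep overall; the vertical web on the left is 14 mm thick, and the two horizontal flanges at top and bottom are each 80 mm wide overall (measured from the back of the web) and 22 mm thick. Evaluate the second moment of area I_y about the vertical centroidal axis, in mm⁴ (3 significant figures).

Decompose the section into non-overlapping parts with the origin at the bottom-left of its bounding rectangle.
Web: 14 × 190, A = 2 660 mm², x = 7 mm, Ī = 43 447 mm⁴.
Top flange (beyond web): 66 × 22, A = 1 452 mm², x = 47 mm, Ī = 527 076 mm⁴.
Bottom flange (beyond web): 66 × 22, A = 1 452 mm², x = 47 mm, Ī = 527 076 mm⁴.
Centroid: x̄ = ΣA·x / ΣA = 27.877 mm.
Transfer each piece to the vertical centroidal axis using Ī + A·d² with d = x − 27.877:
  web: d = -20.877 mm → contributes +1 202 813 mm⁴
  top flange (beyond web): d = 19.123 mm → contributes +1 058 053 mm⁴
  bottom flange (beyond web): d = 19.123 mm → contributes +1 058 053 mm⁴
Total I = 3 318 919 mm⁴.

I_y ≈ 3.32 × 10⁶ mm⁴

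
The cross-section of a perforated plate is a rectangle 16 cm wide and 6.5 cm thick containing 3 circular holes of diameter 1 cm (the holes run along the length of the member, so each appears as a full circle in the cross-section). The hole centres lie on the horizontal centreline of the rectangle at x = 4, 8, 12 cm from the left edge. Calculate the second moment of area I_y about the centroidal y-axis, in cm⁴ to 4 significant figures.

Treat the section as a set of non-overlapping primitives; coordinates are from the bounding-box lower-left.
Plate: 16 × 6.5, A = 104 cm², x = 8 cm, Ī = 2218.67 cm⁴.
Hole 1 (subtracted): ⌀1, A = 0.785398 cm², x = 4 cm, Ī = 0.0490874 cm⁴.
Hole 2 (subtracted): ⌀1, A = 0.785398 cm², x = 8 cm, Ī = 0.0490874 cm⁴.
Hole 3 (subtracted): ⌀1, A = 0.785398 cm², x = 12 cm, Ī = 0.0490874 cm⁴.
By symmetry the centroid is at mid-width, x̄ = 8 cm.
Transfer each piece to the centroidal y-axis using Ī + A·d² with d = x − 8:
  plate: d = 0 cm → contributes +2218.67 cm⁴
  hole 1: d = -4 cm → contributes −12.6155 cm⁴
  hole 2: d = 0 cm → contributes −0.0490874 cm⁴
  hole 3: d = 4 cm → contributes −12.6155 cm⁴
Total I = 2193.39 cm⁴.

I_y ≈ 2193 cm⁴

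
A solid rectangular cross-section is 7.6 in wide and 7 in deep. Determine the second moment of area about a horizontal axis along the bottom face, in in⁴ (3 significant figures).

I_base ≈ 869 in⁴

The section: 7.6 × 7, A = 53.2 in², y = 3.5 in, Ī = 217.23 in⁴.
Transfer it to a horizontal axis along the bottom face using Ī + A·d² with d = y − 0:
  the section: d = 3.5 in → contributes +868.93 in⁴
Total I = 868.93 in⁴.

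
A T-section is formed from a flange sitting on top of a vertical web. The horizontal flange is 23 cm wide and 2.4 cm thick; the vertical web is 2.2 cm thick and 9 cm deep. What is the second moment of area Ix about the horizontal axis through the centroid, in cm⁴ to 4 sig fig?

Ix ≈ 633.6 cm⁴

Decompose the section into non-overlapping parts with the origin at the bottom-left of its bounding rectangle.
Flange: 23 × 2.4, A = 55.2 cm², y = 10.2 cm, Ī = 26.496 cm⁴.
Web: 2.2 × 9, A = 19.8 cm², y = 4.5 cm, Ī = 133.65 cm⁴.
Centroid: ȳ = ΣA·y / ΣA = 8.6952 cm.
Transfer each piece to the horizontal axis through the centroid using Ī + A·d² with d = y − 8.6952:
  flange: d = 1.5048 cm → contributes +151.492 cm⁴
  web: d = -4.1952 cm → contributes +482.124 cm⁴
Total I = 633.616 cm⁴.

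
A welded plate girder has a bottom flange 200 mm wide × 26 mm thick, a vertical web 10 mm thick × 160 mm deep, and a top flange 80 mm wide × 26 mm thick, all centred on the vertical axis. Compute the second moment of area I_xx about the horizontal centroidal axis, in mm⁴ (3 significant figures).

Treat the section as a set of non-overlapping primitives; coordinates are from the bounding-box lower-left.
Bottom plate: 200 × 26, A = 5 200 mm², y = 13 mm, Ī = 292 933 mm⁴.
Web plate: 10 × 160, A = 1 600 mm², y = 106 mm, Ī = 3 413 333 mm⁴.
Top plate: 80 × 26, A = 2 080 mm², y = 199 mm, Ī = 117 173 mm⁴.
Centroid: ȳ = ΣA·y / ΣA = 73.324 mm.
Transfer each piece to the horizontal centroidal axis using Ī + A·d² with d = y − 73.324:
  bottom plate: d = -60.324 mm → contributes +19 215 859 mm⁴
  web plate: d = 32.676 mm → contributes +5 121 653 mm⁴
  top plate: d = 125.68 mm → contributes +32 969 474 mm⁴
Total I = 57 306 986 mm⁴.

I_xx ≈ 5.73 × 10⁷ mm⁴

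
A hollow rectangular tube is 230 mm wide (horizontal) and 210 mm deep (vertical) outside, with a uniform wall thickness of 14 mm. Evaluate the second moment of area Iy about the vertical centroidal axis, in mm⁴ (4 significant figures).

Iy ≈ 8.791 × 10⁷ mm⁴

Decompose the section into non-overlapping parts with the origin at the bottom-left of its bounding rectangle.
Outer rectangle: 230 × 210, A = 48 300 mm², x = 115 mm, Ī = 212 922 500 mm⁴.
Inner void (subtracted): 202 × 182, A = 36 764 mm², x = 115 mm, Ī = 125 009 855 mm⁴.
By symmetry the centroid is at mid-width, x̄ = 115 mm.
All pieces are centred on the vertical centroidal axis, so I = ΣĪ (holes subtracted) = 87 912 645 mm⁴.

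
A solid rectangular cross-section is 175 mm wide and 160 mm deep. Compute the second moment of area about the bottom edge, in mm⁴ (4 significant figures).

I_base ≈ 2.389 × 10⁸ mm⁴

The section: 175 × 160, A = 28 000 mm², y = 80 mm, Ī = 59 733 333 mm⁴.
Transfer it to the bottom edge using Ī + A·d² with d = y − 0:
  the section: d = 80 mm → contributes +238 933 333 mm⁴
Total I = 238 933 333 mm⁴.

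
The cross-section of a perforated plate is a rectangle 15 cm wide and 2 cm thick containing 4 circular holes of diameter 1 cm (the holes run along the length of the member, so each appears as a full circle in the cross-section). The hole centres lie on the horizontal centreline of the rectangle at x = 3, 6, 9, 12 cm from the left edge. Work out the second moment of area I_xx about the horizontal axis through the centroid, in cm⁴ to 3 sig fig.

I_xx ≈ 9.80 cm⁴

Decompose the section into non-overlapping parts with the origin at the bottom-left of its bounding rectangle.
Plate: 15 × 2, A = 30 cm², y = 1 cm, Ī = 10 cm⁴.
Hole 1 (subtracted): ⌀1, A = 0.7854 cm², y = 1 cm, Ī = 0.049087 cm⁴.
Hole 2 (subtracted): ⌀1, A = 0.7854 cm², y = 1 cm, Ī = 0.049087 cm⁴.
Hole 3 (subtracted): ⌀1, A = 0.7854 cm², y = 1 cm, Ī = 0.049087 cm⁴.
Hole 4 (subtracted): ⌀1, A = 0.7854 cm², y = 1 cm, Ī = 0.049087 cm⁴.
By symmetry the centroid is at mid-height, ȳ = 1 cm.
All pieces are centred on the horizontal axis through the centroid, so I = ΣĪ (holes subtracted) = 9.8037 cm⁴.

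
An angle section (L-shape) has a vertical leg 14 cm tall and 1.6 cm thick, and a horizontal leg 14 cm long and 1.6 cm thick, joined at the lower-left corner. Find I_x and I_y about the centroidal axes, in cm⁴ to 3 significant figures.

I_x ≈ 775 cm⁴, I_y ≈ 775 cm⁴

Split into non-overlapping primitives; take the origin at the lower-left of the bounding box.
Vertical leg: 1.6 × 14, A = 22.4 cm², y = 7 cm, Ī = 365.87 cm⁴.
Horizontal leg (remainder): 12.4 × 1.6, A = 19.84 cm², y = 0.8 cm, Ī = 4.2325 cm⁴.
Centroid: ȳ = ΣA·y / ΣA = 4.0879 cm.
Transfer each piece to the centroidal x-axis using Ī + A·d² with d = y − 4.0879:
  vertical leg: d = 2.9121 cm → contributes +555.83 cm⁴
  horizontal leg (remainder): d = -3.2879 cm → contributes +218.71 cm⁴
Total I = 774.53 cm⁴.
For the y-axis: x̄ = 4.0879 cm.
Repeating about the centroidal y-axis gives I_y = 774.53 cm⁴.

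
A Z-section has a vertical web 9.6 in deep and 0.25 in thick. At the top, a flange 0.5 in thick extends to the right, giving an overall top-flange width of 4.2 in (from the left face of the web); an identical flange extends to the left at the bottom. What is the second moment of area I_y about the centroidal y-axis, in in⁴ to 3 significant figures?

Treat the section as a set of non-overlapping primitives; coordinates are from the bounding-box lower-left.
Web: 0.25 × 9.6, A = 2.4 in², x = 4.075 in, Ī = 0.0125 in⁴.
Top flange (beyond web): 3.95 × 0.5, A = 1.975 in², x = 6.175 in, Ī = 2.5679 in⁴.
Bottom flange (beyond web): 3.95 × 0.5, A = 1.975 in², x = 1.975 in, Ī = 2.5679 in⁴.
Centroid: x̄ = ΣA·x / ΣA = 4.075 in.
Transfer each piece to the centroidal y-axis using Ī + A·d² with d = x − 4.075:
  web: d = 0 in → contributes +0.0125 in⁴
  top flange (beyond web): d = 2.1 in → contributes +11.278 in⁴
  bottom flange (beyond web): d = -2.1 in → contributes +11.278 in⁴
Total I = 22.568 in⁴.

I_y ≈ 22.6 in⁴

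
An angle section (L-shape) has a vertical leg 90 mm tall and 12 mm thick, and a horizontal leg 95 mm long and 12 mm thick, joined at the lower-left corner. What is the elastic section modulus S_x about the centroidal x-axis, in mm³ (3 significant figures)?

Decompose the section into non-overlapping parts with the origin at the bottom-left of its bounding rectangle.
Vertical leg: 12 × 90, A = 1 080 mm², y = 45 mm, Ī = 729 000 mm⁴.
Horizontal leg (remainder): 83 × 12, A = 996 mm², y = 6 mm, Ī = 11 952 mm⁴.
Centroid: ȳ = ΣA·y / ΣA = 26.289 mm.
Transfer each piece to the centroidal x-axis using Ī + A·d² with d = y − 26.289:
  vertical leg: d = 18.711 mm → contributes +1 107 109 mm⁴
  horizontal leg (remainder): d = -20.289 mm → contributes +421 950 mm⁴
Total I = 1 529 059 mm⁴.
Extreme fibre distance c = 63.711 mm; S = I/c = 24 000 mm³.

S_x ≈ 2.40 × 10⁴ mm³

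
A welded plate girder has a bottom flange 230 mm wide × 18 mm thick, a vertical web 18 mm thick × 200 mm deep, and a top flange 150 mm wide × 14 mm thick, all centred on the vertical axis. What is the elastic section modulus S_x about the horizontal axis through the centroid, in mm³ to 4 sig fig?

S_x ≈ 5.850 × 10⁵ mm³

Treat the section as a set of non-overlapping primitives; coordinates are from the bounding-box lower-left.
Bottom plate: 230 × 18, A = 4 140 mm², y = 9 mm, Ī = 111 780 mm⁴.
Web plate: 18 × 200, A = 3 600 mm², y = 118 mm, Ī = 12 000 000 mm⁴.
Top plate: 150 × 14, A = 2 100 mm², y = 225 mm, Ī = 34 300 mm⁴.
Centroid: ȳ = ΣA·y / ΣA = 94.9756 mm.
Transfer each piece to the horizontal axis through the centroid using Ī + A·d² with d = y − 94.9756:
  bottom plate: d = -85.9756 mm → contributes +30 713 855 mm⁴
  web plate: d = 23.0244 mm → contributes +13 908 441 mm⁴
  top plate: d = 130.024 mm → contributes +35 537 618 mm⁴
Total I = 80 159 914 mm⁴.
Extreme fibre distance c = 137.024 mm; S = I/c = 585 005 mm³.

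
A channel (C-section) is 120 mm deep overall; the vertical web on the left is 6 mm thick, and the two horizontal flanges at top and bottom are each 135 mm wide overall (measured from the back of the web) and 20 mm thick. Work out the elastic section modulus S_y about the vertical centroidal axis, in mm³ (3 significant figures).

S_y ≈ 1.38 × 10⁵ mm³

Split into non-overlapping primitives; take the origin at the lower-left of the bounding box.
Web: 6 × 120, A = 720 mm², x = 3 mm, Ī = 2 160 mm⁴.
Top flange (beyond web): 129 × 20, A = 2 580 mm², x = 70.5 mm, Ī = 3 577 815 mm⁴.
Bottom flange (beyond web): 129 × 20, A = 2 580 mm², x = 70.5 mm, Ī = 3 577 815 mm⁴.
Centroid: x̄ = ΣA·x / ΣA = 62.235 mm.
Transfer each piece to the vertical centroidal axis using Ī + A·d² with d = x − 62.235:
  web: d = -59.235 mm → contributes +2 528 459 mm⁴
  top flange (beyond web): d = 8.2653 mm → contributes +3 754 068 mm⁴
  bottom flange (beyond web): d = 8.2653 mm → contributes +3 754 068 mm⁴
Total I = 10 036 596 mm⁴.
Extreme fibre distance c = 72.765 mm; S = I/c = 137 931 mm³.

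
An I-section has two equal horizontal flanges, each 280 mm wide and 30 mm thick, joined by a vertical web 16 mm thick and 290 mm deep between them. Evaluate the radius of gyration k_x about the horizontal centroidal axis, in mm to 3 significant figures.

Break the section into simple shapes (no overlaps), measuring from the bottom-left corner of the bounding box.
Bottom flange: 280 × 30, A = 8 400 mm², y = 15 mm, Ī = 630 000 mm⁴.
Web: 16 × 290, A = 4 640 mm², y = 175 mm, Ī = 32 518 667 mm⁴.
Top flange: 280 × 30, A = 8 400 mm², y = 335 mm, Ī = 630 000 mm⁴.
By symmetry the centroid is at mid-height, ȳ = 175 mm.
Transfer each piece to the horizontal centroidal axis using Ī + A·d² with d = y − 175:
  bottom flange: d = -160 mm → contributes +215 670 000 mm⁴
  web: d = 0 mm → contributes +32 518 667 mm⁴
  top flange: d = 160 mm → contributes +215 670 000 mm⁴
Total I = 463 858 667 mm⁴.
Radius of gyration: k = √(I/A) = √(463 858 667 / 21 440) = 147.09 mm.

k_x ≈ 147 mm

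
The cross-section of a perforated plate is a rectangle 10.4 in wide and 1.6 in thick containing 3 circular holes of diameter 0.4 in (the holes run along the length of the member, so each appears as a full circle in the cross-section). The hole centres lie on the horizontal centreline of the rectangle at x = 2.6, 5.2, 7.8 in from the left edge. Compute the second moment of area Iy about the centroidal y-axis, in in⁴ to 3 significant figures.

Treat the section as a set of non-overlapping primitives; coordinates are from the bounding-box lower-left.
Plate: 10.4 × 1.6, A = 16.64 in², x = 5.2 in, Ī = 149.98 in⁴.
Hole 1 (subtracted): ⌀0.4, A = 0.12566 in², x = 2.6 in, Ī = 0.0012566 in⁴.
Hole 2 (subtracted): ⌀0.4, A = 0.12566 in², x = 5.2 in, Ī = 0.0012566 in⁴.
Hole 3 (subtracted): ⌀0.4, A = 0.12566 in², x = 7.8 in, Ī = 0.0012566 in⁴.
By symmetry the centroid is at mid-width, x̄ = 5.2 in.
Transfer each piece to the centroidal y-axis using Ī + A·d² with d = x − 5.2:
  plate: d = 0 in → contributes +149.98 in⁴
  hole 1: d = -2.6 in → contributes −0.85074 in⁴
  hole 2: d = 0 in → contributes −0.0012566 in⁴
  hole 3: d = 2.6 in → contributes −0.85074 in⁴
Total I = 148.28 in⁴.

Iy ≈ 148 in⁴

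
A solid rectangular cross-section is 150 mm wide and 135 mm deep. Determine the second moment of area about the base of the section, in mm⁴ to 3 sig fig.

I_base ≈ 1.23 × 10⁸ mm⁴

The section: 150 × 135, A = 20 250 mm², y = 67.5 mm, Ī = 30 754 688 mm⁴.
Transfer it to a horizontal axis along the bottom face using Ī + A·d² with d = y − 0:
  the section: d = 67.5 mm → contributes +123 018 750 mm⁴
Total I = 123 018 750 mm⁴.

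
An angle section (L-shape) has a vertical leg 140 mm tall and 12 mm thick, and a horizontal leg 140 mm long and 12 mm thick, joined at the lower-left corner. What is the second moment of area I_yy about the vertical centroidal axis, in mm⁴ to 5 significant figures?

Treat the section as a set of non-overlapping primitives; coordinates are from the bounding-box lower-left.
Vertical leg: 12 × 140, A = 1 680 mm², x = 6 mm, Ī = 20 160 mm⁴.
Horizontal leg (remainder): 128 × 12, A = 1 536 mm², x = 76 mm, Ī = 2 097 152 mm⁴.
Centroid: x̄ = ΣA·x / ΣA = 39.43284 mm.
Transfer each piece to the vertical centroidal axis using Ī + A·d² with d = x − 39.43284:
  vertical leg: d = -33.43284 mm → contributes +1 897 988 mm⁴
  horizontal leg (remainder): d = 36.56716 mm → contributes +4 151 026 mm⁴
Total I = 6 049 013 mm⁴.

I_yy ≈ 6.0490 × 10⁶ mm⁴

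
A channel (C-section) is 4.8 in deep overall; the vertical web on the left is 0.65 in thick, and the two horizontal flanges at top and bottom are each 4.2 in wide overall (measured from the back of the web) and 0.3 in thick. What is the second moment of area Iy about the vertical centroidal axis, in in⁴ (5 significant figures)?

Iy ≈ 7.9291 in⁴

Split into non-overlapping primitives; take the origin at the lower-left of the bounding box.
Web: 0.65 × 4.8, A = 3.12 in², x = 0.325 in, Ī = 0.10985 in⁴.
Top flange (beyond web): 3.55 × 0.3, A = 1.065 in², x = 2.425 in, Ī = 1.118472 in⁴.
Bottom flange (beyond web): 3.55 × 0.3, A = 1.065 in², x = 2.425 in, Ī = 1.118472 in⁴.
Centroid: x̄ = ΣA·x / ΣA = 1.177 in.
Transfer each piece to the vertical centroidal axis using Ī + A·d² with d = x − 1.177:
  web: d = -0.852 in → contributes +2.37467 in⁴
  top flange (beyond web): d = 1.248 in → contributes +2.777214 in⁴
  bottom flange (beyond web): d = 1.248 in → contributes +2.777214 in⁴
Total I = 7.929098 in⁴.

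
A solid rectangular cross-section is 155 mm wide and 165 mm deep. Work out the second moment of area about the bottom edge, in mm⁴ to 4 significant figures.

I_base ≈ 2.321 × 10⁸ mm⁴

The section: 155 × 165, A = 25 575 mm², y = 82.5 mm, Ī = 58 023 281 mm⁴.
Transfer it to the bottom edge using Ī + A·d² with d = y − 0:
  the section: d = 82.5 mm → contributes +232 093 125 mm⁴
Total I = 232 093 125 mm⁴.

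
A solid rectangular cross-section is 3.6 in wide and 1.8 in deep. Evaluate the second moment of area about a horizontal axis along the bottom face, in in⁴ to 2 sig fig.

The section: 3.6 × 1.8, A = 6.48 in², y = 0.9 in, Ī = 1.75 in⁴.
Transfer it to the bottom edge using Ī + A·d² with d = y − 0:
  the section: d = 0.9 in → contributes +6.998 in⁴
Total I = 6.998 in⁴.

I_base ≈ 7.0 in⁴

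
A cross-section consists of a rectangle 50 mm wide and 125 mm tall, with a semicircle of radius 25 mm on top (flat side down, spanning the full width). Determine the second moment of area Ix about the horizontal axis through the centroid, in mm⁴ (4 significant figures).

Ix ≈ 1.272 × 10⁷ mm⁴

Break the section into simple shapes (no overlaps), measuring from the bottom-left corner of the bounding box.
Rectangular body: 50 × 125, A = 6 250 mm², y = 62.5 mm, Ī = 8 138 021 mm⁴.
Semicircular cap: semicircle r = 25, A = 981.748 mm², y = 135.61 mm, Ī = 42873.8 mm⁴.
Centroid: ȳ = ΣA·y / ΣA = 72.4251 mm.
Transfer each piece to the horizontal axis through the centroid using Ī + A·d² with d = y − 72.4251:
  rectangular body: d = -9.92511 mm → contributes +8 753 695 mm⁴
  semicircular cap: d = 63.1852 mm → contributes +3 962 376 mm⁴
Total I = 12 716 070 mm⁴.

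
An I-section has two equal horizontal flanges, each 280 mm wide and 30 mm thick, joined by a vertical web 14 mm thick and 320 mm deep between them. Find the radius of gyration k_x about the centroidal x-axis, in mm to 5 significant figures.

Treat the section as a set of non-overlapping primitives; coordinates are from the bounding-box lower-left.
Bottom flange: 280 × 30, A = 8 400 mm², y = 15 mm, Ī = 630 000 mm⁴.
Web: 14 × 320, A = 4 480 mm², y = 190 mm, Ī = 38 229 333 mm⁴.
Top flange: 280 × 30, A = 8 400 mm², y = 365 mm, Ī = 630 000 mm⁴.
By symmetry the centroid is at mid-height, ȳ = 190 mm.
Transfer each piece to the centroidal x-axis using Ī + A·d² with d = y − 190:
  bottom flange: d = -175 mm → contributes +257 880 000 mm⁴
  web: d = 0 mm → contributes +38 229 333 mm⁴
  top flange: d = 175 mm → contributes +257 880 000 mm⁴
Total I = 553 989 333 mm⁴.
Radius of gyration: k = √(I/A) = √(553 989 333 / 21 280) = 161.3485 mm.

k_x ≈ 161.35 mm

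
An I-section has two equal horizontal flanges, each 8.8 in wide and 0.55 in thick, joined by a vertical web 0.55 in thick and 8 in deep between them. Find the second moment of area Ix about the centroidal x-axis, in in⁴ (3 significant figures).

Split into non-overlapping primitives; take the origin at the lower-left of the bounding box.
Bottom flange: 8.8 × 0.55, A = 4.84 in², y = 0.275 in, Ī = 0.12201 in⁴.
Web: 0.55 × 8, A = 4.4 in², y = 4.55 in, Ī = 23.467 in⁴.
Top flange: 8.8 × 0.55, A = 4.84 in², y = 8.825 in, Ī = 0.12201 in⁴.
By symmetry the centroid is at mid-height, ȳ = 4.55 in.
Transfer each piece to the centroidal x-axis using Ī + A·d² with d = y − 4.55:
  bottom flange: d = -4.275 in → contributes +88.576 in⁴
  web: d = 0 in → contributes +23.467 in⁴
  top flange: d = 4.275 in → contributes +88.576 in⁴
Total I = 200.62 in⁴.

Ix ≈ 201 in⁴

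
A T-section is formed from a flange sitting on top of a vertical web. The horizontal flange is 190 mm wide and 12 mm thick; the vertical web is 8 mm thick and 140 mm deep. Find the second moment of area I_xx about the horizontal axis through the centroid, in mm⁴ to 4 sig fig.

Split into non-overlapping primitives; take the origin at the lower-left of the bounding box.
Flange: 190 × 12, A = 2 280 mm², y = 146 mm, Ī = 27 360 mm⁴.
Web: 8 × 140, A = 1 120 mm², y = 70 mm, Ī = 1 829 333 mm⁴.
Centroid: ȳ = ΣA·y / ΣA = 120.965 mm.
Transfer each piece to the horizontal axis through the centroid using Ī + A·d² with d = y − 120.965:
  flange: d = 25.0353 mm → contributes +1 456 386 mm⁴
  web: d = -50.9647 mm → contributes +4 738 423 mm⁴
Total I = 6 194 809 mm⁴.

I_xx ≈ 6.195 × 10⁶ mm⁴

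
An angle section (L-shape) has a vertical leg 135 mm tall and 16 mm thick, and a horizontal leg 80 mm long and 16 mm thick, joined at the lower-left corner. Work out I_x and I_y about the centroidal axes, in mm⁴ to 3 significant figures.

I_x ≈ 5.76 × 10⁶ mm⁴, I_y ≈ 1.51 × 10⁶ mm⁴

Treat the section as a set of non-overlapping primitives; coordinates are from the bounding-box lower-left.
Vertical leg: 16 × 135, A = 2 160 mm², y = 67.5 mm, Ī = 3 280 500 mm⁴.
Horizontal leg (remainder): 64 × 16, A = 1 024 mm², y = 8 mm, Ī = 21 845 mm⁴.
Centroid: ȳ = ΣA·y / ΣA = 48.364 mm.
Transfer each piece to the centroidal x-axis using Ī + A·d² with d = y − 48.364:
  vertical leg: d = 19.136 mm → contributes +4 071 436 mm⁴
  horizontal leg (remainder): d = -40.364 mm → contributes +1 690 226 mm⁴
Total I = 5 761 663 mm⁴.
For the y-axis: x̄ = 20.864 mm.
Repeating about the centroidal y-axis gives I_y = 1 507 083 mm⁴.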